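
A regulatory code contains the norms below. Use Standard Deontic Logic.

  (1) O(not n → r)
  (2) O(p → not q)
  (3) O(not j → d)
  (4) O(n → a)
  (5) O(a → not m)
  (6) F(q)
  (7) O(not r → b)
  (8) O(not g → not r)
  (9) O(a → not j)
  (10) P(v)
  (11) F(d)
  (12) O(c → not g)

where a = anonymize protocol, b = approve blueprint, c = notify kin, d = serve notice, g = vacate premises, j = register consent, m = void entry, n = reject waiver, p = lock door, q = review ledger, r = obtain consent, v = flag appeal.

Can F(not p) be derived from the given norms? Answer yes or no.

Premise 2 is O(p → not q); even if O(not q) held, inferring O(p) would be affirming the consequent — invalid.
No other premise forces O(p). An ideal world satisfying every premise can still have not p true, so F(not p) is not derivable.

No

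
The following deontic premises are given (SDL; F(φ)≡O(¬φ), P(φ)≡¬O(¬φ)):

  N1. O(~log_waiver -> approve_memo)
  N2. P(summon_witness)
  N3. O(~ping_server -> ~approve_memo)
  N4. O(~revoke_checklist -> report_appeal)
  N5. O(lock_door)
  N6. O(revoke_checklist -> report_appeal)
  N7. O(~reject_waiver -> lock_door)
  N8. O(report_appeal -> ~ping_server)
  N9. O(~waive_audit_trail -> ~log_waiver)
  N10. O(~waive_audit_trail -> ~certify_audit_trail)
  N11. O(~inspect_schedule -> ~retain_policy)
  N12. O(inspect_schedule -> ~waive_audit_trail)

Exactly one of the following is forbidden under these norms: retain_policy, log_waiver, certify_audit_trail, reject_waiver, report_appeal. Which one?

By case analysis on ~revoke_checklist: premise 4 gives O(~revoke_checklist -> report_appeal) and premise 6 gives O(revoke_checklist -> report_appeal), so O(report_appeal) either way.
With premise 8, O(report_appeal -> ~ping_server), the K-axiom yields O(~ping_server).
Premise 3 is O(~ping_server -> ~approve_memo); since O(~ping_server), deontic closure gives O(~approve_memo).
Premise 1 is O(~log_waiver -> approve_memo); contrapositively O(~approve_memo -> log_waiver). Since O(~approve_memo) holds, K gives O(log_waiver).
Premise 9 is O(~waive_audit_trail -> ~log_waiver); contrapositively O(log_waiver -> waive_audit_trail). Since O(log_waiver) holds, K gives O(waive_audit_trail).
The contrapositive of premise 12 (O(inspect_schedule -> ~waive_audit_trail)) is O(waive_audit_trail -> ~inspect_schedule), and O(waive_audit_trail) is already established, so O(~inspect_schedule).
Applying K to premise 11 (O(~inspect_schedule -> ~retain_policy)) and O(~inspect_schedule) yields O(~retain_policy).
So O(~retain_policy) holds, i.e. retain_policy is forbidden. None of the other listed options is forbidden under the premises.

retain_policy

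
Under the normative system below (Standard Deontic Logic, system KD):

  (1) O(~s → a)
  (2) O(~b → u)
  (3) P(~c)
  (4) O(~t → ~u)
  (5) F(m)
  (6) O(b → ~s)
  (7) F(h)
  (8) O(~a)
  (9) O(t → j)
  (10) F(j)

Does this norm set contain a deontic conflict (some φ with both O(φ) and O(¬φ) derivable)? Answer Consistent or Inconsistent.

Premise 8 states O(~a) outright.
Premise 1 is O(~s → a); contrapositively O(~a → s). Since O(~a) holds, K gives O(s).
The contrapositive of premise 6 (O(b → ~s)) is O(s → ~b), and O(s) is already established, so O(~b).
Applying K to premise 2 (O(~b → u)) and O(~b) yields O(u).
Premise 4 is O(~t → ~u); contrapositively O(u → t). Since O(u) holds, K gives O(t).
With premise 9, O(t → j), the K-axiom yields O(j).
Yet premise 10 is F(j), i.e. O(~j).
We now have both O(j) and O(~j) — j is simultaneously obligatory and forbidden, violating the D-axiom.

Inconsistent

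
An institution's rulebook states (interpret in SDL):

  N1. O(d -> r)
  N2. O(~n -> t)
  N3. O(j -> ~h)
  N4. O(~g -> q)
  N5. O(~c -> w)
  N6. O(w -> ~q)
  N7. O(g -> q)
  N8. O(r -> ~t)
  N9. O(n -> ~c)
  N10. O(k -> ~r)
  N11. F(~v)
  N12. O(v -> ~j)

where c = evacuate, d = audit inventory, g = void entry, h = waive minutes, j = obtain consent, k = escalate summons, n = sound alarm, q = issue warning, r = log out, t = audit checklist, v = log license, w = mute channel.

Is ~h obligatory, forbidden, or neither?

Premise 3 is O(j -> ~h), but O(j) is not derivable from the premises, so it does not yield O(~h).
No premise or chain of K-axiom applications forces O(~h), and none forces O(h). So ~h is neither obligatory nor forbidden under these norms.

Neither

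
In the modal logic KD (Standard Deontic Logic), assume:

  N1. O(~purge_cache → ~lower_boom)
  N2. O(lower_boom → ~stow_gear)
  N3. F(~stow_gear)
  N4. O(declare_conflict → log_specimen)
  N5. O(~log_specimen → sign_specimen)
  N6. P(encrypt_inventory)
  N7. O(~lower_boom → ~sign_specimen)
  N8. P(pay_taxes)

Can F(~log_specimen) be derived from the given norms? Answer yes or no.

Yes

Premise 3 is F(~stow_gear), i.e. O(stow_gear).
The contrapositive of premise 2 (O(lower_boom → ~stow_gear)) is O(stow_gear → ~lower_boom), and O(stow_gear) is already established, so O(~lower_boom).
From O(~lower_boom) and premise 7, O(~lower_boom → ~sign_specimen), we obtain O(~sign_specimen).
Premise 5, O(~log_specimen → sign_specimen), contraposes to O(~sign_specimen → log_specimen); with O(~sign_specimen) we get O(log_specimen).
Premises 1, 4, 6, 8 do not contribute to this derivation.
So O(log_specimen) holds, i.e. F(~log_specimen). The claim follows.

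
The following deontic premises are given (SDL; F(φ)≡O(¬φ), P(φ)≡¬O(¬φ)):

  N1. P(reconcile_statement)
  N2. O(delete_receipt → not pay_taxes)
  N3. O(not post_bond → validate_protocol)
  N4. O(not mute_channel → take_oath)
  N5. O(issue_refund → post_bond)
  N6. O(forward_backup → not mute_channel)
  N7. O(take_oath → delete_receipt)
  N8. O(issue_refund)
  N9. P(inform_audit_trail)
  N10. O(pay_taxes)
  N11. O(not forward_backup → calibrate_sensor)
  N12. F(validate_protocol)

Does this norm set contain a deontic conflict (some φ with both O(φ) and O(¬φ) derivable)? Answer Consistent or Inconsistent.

Premise 3 is O(not post_bond → validate_protocol), but O(not post_bond) is not derivable from the premises, so it does not yield O(validate_protocol).
So O(validate_protocol) is not derivable, and the apparent clash with O(not validate_protocol) does not arise.
A world satisfying every obligation exists (e.g. calibrate_sensor=true, delete_receipt=false, forward_backup=false, inform_audit_trail=false, issue_refund=true, mute_channel=true, pay_taxes=true, post_bond=true, reconcile_statement=false, take_oath=false, validate_protocol=false); no atom is both obligatory and forbidden, so the set is consistent.

Consistent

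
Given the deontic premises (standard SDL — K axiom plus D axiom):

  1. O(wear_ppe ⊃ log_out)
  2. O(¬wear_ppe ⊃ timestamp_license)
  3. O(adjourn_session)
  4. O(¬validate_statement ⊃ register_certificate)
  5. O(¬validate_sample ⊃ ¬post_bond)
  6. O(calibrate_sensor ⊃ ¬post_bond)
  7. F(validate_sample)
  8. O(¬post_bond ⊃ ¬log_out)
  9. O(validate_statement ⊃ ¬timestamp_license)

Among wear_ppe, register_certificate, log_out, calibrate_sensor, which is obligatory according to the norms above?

register_certificate

Premise 7, F(validate_sample), is equivalent to O(¬validate_sample).
Applying K to premise 5 (O(¬validate_sample ⊃ ¬post_bond)) and O(¬validate_sample) yields O(¬post_bond).
Premise 8 is O(¬post_bond ⊃ ¬log_out); since O(¬post_bond), deontic closure gives O(¬log_out).
The contrapositive of premise 1 (O(wear_ppe ⊃ log_out)) is O(¬log_out ⊃ ¬wear_ppe), and O(¬log_out) is already established, so O(¬wear_ppe).
With premise 2, O(¬wear_ppe ⊃ timestamp_license), the K-axiom yields O(timestamp_license).
Premise 9, O(validate_statement ⊃ ¬timestamp_license), contraposes to O(timestamp_license ⊃ ¬validate_statement); with O(timestamp_license) we get O(¬validate_statement).
Applying K to premise 4 (O(¬validate_statement ⊃ register_certificate)) and O(¬validate_statement) yields O(register_certificate).
So O(register_certificate) holds — register_certificate is obligatory. None of the other listed options is made obligatory by any chain of premises.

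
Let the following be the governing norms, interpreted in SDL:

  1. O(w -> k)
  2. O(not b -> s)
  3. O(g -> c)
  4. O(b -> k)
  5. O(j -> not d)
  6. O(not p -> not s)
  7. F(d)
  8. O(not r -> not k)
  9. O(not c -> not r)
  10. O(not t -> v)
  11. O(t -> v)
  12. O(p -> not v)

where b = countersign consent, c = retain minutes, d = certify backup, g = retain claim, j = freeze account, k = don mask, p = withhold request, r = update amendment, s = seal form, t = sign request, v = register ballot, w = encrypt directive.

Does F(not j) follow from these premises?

Premise 5 is O(j -> not d); even if O(not d) held, inferring O(j) would be affirming the consequent — invalid.
No other premise forces O(j). An ideal world satisfying every premise can still have not j true, so F(not j) is not derivable.

No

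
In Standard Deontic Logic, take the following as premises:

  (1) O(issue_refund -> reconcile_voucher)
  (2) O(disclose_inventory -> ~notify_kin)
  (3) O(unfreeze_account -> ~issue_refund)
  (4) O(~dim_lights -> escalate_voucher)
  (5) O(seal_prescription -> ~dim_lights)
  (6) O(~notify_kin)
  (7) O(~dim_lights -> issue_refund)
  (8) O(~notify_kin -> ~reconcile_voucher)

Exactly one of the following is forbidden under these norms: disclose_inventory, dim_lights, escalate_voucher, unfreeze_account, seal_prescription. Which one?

seal_prescription

Premise 6 states O(~notify_kin) outright.
Applying K to premise 8 (O(~notify_kin -> ~reconcile_voucher)) and O(~notify_kin) yields O(~reconcile_voucher).
Premise 1, O(issue_refund -> reconcile_voucher), contraposes to O(~reconcile_voucher -> ~issue_refund); with O(~reconcile_voucher) we get O(~issue_refund).
Premise 7 is O(~dim_lights -> issue_refund); contrapositively O(~issue_refund -> dim_lights). Since O(~issue_refund) holds, K gives O(dim_lights).
The contrapositive of premise 5 (O(seal_prescription -> ~dim_lights)) is O(dim_lights -> ~seal_prescription), and O(dim_lights) is already established, so O(~seal_prescription).
So O(~seal_prescription) holds, i.e. seal_prescription is forbidden. None of the other listed options is forbidden under the premises.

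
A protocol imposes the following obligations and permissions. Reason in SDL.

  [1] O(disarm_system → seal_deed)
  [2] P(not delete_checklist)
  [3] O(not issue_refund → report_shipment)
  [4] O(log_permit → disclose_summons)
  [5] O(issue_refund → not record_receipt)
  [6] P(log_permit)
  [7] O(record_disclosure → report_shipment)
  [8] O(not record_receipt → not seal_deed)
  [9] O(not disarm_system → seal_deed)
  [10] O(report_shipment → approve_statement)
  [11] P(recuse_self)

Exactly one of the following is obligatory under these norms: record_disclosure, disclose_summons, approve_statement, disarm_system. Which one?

By case analysis on not disarm_system: premise 9 gives O(not disarm_system → seal_deed) and premise 1 gives O(disarm_system → seal_deed), so O(seal_deed) either way.
Premise 8 is O(not record_receipt → not seal_deed); contrapositively O(seal_deed → record_receipt). Since O(seal_deed) holds, K gives O(record_receipt).
The contrapositive of premise 5 (O(issue_refund → not record_receipt)) is O(record_receipt → not issue_refund), and O(record_receipt) is already established, so O(not issue_refund).
From O(not issue_refund) and premise 3, O(not issue_refund → report_shipment), we obtain O(report_shipment).
From O(report_shipment) and premise 10, O(report_shipment → approve_statement), we obtain O(approve_statement).
So O(approve_statement) holds — approve_statement is obligatory. None of the other listed options is made obligatory by any chain of premises.

approve_statement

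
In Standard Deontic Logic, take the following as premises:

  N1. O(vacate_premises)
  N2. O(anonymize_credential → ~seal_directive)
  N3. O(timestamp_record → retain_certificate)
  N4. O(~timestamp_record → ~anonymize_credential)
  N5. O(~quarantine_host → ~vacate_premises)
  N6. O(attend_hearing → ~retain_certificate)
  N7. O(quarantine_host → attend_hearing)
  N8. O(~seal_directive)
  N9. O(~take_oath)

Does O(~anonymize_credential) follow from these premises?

Premise 1 states O(vacate_premises) outright.
Premise 5 is O(~quarantine_host → ~vacate_premises); contrapositively O(vacate_premises → quarantine_host). Since O(vacate_premises) holds, K gives O(quarantine_host).
From O(quarantine_host) and premise 7, O(quarantine_host → attend_hearing), we obtain O(attend_hearing).
With premise 6, O(attend_hearing → ~retain_certificate), the K-axiom yields O(~retain_certificate).
Premise 3 is O(timestamp_record → retain_certificate); contrapositively O(~retain_certificate → ~timestamp_record). Since O(~retain_certificate) holds, K gives O(~timestamp_record).
Applying K to premise 4 (O(~timestamp_record → ~anonymize_credential)) and O(~timestamp_record) yields O(~anonymize_credential).
Premises 2, 8, 9 do not contribute to this derivation.
So O(~anonymize_credential) follows.

Yes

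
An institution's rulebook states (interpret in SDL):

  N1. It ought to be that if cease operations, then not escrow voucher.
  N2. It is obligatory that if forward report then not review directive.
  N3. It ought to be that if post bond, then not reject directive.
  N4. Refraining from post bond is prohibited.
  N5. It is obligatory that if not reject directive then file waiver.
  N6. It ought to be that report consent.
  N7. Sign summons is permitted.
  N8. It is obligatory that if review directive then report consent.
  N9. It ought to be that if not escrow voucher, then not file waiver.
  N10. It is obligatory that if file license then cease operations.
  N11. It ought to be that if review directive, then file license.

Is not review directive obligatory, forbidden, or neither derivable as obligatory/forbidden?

Obligatory

Premise 4 is F(¬post_bond), i.e. O(post_bond).
With premise 3, O(post_bond → ¬reject_directive), the K-axiom yields O(¬reject_directive).
With premise 5, O(¬reject_directive → file_waiver), the K-axiom yields O(file_waiver).
Premise 9 is O(¬escrow_voucher → ¬file_waiver); contrapositively O(file_waiver → escrow_voucher). Since O(file_waiver) holds, K gives O(escrow_voucher).
Premise 1 is O(cease_operations → ¬escrow_voucher); contrapositively O(escrow_voucher → ¬cease_operations). Since O(escrow_voucher) holds, K gives O(¬cease_operations).
Premise 10 is O(file_license → cease_operations); contrapositively O(¬cease_operations → ¬file_license). Since O(¬cease_operations) holds, K gives O(¬file_license).
Premise 11 is O(review_directive → file_license); contrapositively O(¬file_license → ¬review_directive). Since O(¬file_license) holds, K gives O(¬review_directive).
Premises 2, 6, 7, 8 do not contribute to this derivation.
Hence ¬review_directive is obligatory.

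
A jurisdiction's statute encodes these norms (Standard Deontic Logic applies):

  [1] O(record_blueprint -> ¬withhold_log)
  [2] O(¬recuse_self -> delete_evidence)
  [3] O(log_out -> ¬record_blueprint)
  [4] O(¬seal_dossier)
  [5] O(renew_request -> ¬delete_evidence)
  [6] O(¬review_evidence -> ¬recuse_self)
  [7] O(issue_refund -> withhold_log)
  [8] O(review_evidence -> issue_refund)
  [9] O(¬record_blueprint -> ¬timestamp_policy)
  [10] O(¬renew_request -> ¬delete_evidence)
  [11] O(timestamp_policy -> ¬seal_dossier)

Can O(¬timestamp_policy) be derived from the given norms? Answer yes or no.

Premises 5 and 10 cover both cases: O(renew_request -> ¬delete_evidence) and O(¬renew_request -> ¬delete_evidence). Since renew_request ∨ ¬renew_request is a tautology, O(¬delete_evidence) follows.
The contrapositive of premise 2 (O(¬recuse_self -> delete_evidence)) is O(¬delete_evidence -> recuse_self), and O(¬delete_evidence) is already established, so O(recuse_self).
Premise 6, O(¬review_evidence -> ¬recuse_self), contraposes to O(recuse_self -> review_evidence); with O(recuse_self) we get O(review_evidence).
Applying K to premise 8 (O(review_evidence -> issue_refund)) and O(review_evidence) yields O(issue_refund).
With premise 7, O(issue_refund -> withhold_log), the K-axiom yields O(withhold_log).
The contrapositive of premise 1 (O(record_blueprint -> ¬withhold_log)) is O(withhold_log -> ¬record_blueprint), and O(withhold_log) is already established, so O(¬record_blueprint).
With premise 9, O(¬record_blueprint -> ¬timestamp_policy), the K-axiom yields O(¬timestamp_policy).
Premises 3, 4, 11 do not contribute to this derivation.
So O(¬timestamp_policy) follows.

Yes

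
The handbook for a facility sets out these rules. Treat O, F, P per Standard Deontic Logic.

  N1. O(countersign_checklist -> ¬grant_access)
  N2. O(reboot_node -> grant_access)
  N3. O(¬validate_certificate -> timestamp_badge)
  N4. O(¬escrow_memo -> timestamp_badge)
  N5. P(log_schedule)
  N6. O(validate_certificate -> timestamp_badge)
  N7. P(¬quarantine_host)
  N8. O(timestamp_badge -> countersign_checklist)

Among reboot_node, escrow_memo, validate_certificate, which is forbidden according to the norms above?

Premises 6 and 3 are O(validate_certificate -> timestamp_badge) and O(¬validate_certificate -> timestamp_badge); every ideal world satisfies validate_certificate or ¬validate_certificate, so in either case timestamp_badge holds — hence O(timestamp_badge).
Premise 8 is O(timestamp_badge -> countersign_checklist); since O(timestamp_badge), deontic closure gives O(countersign_checklist).
Applying K to premise 1 (O(countersign_checklist -> ¬grant_access)) and O(countersign_checklist) yields O(¬grant_access).
The contrapositive of premise 2 (O(reboot_node -> grant_access)) is O(¬grant_access -> ¬reboot_node), and O(¬grant_access) is already established, so O(¬reboot_node).
So O(¬reboot_node) holds, i.e. reboot_node is forbidden. None of the other listed options is forbidden under the premises.

reboot_node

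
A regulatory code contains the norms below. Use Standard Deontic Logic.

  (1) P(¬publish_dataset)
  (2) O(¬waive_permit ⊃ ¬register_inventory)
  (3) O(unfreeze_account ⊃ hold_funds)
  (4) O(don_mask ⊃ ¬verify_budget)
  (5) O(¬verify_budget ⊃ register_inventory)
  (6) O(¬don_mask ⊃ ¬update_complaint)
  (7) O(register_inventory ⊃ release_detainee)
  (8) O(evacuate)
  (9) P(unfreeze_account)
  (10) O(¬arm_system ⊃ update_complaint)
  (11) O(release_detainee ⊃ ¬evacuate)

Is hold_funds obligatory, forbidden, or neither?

Premise 3 is O(unfreeze_account ⊃ hold_funds), but O(unfreeze_account) is not derivable from the premises (the permission P(unfreeze_account) asserts only ¬O(¬unfreeze_account), not O(unfreeze_account)), so it does not yield O(hold_funds).
No premise or chain of K-axiom applications forces O(hold_funds), and none forces O(¬hold_funds). So hold_funds is neither obligatory nor forbidden under these norms.

Neither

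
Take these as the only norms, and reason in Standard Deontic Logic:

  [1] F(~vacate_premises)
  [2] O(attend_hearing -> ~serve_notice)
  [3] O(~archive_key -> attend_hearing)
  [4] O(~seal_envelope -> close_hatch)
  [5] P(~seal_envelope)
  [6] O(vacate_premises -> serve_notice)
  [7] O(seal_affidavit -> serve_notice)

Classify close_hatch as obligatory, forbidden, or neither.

Neither

Premise 4 is O(~seal_envelope -> close_hatch), but O(~seal_envelope) is not derivable from the premises (the permission P(~seal_envelope) asserts only ~O(seal_envelope), not O(~seal_envelope)), so it does not yield O(close_hatch).
No premise or chain of K-axiom applications forces O(close_hatch), and none forces O(~close_hatch). So close_hatch is neither obligatory nor forbidden under these norms.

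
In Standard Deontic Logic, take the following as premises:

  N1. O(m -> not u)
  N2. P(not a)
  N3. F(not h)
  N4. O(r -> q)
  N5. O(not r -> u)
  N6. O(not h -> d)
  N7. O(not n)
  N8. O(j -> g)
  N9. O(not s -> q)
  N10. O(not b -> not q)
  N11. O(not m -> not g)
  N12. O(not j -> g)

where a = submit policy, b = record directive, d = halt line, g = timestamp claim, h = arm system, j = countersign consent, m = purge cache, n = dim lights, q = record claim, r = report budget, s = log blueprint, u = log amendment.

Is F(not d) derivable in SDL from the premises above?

Premise 6 is O(not h -> d), but O(not h) is not derivable from the premises, so it does not yield O(d).
No other premise forces O(d). An ideal world satisfying every premise can still have not d true, so F(not d) is not derivable.

No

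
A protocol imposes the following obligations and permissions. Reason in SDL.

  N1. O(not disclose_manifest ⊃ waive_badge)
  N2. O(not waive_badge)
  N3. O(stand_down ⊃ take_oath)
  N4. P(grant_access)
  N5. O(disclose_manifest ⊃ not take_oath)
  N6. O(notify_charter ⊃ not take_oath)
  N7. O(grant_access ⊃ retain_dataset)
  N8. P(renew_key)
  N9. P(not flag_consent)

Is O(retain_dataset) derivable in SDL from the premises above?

Premise 7 is O(grant_access ⊃ retain_dataset), but O(grant_access) is not derivable from the premises (the permission P(grant_access) asserts only not O(not grant_access), not O(grant_access)), so it does not yield O(retain_dataset).
No other premise forces O(retain_dataset). An ideal world satisfying every premise can still have retain_dataset false, so O(retain_dataset) is not derivable.

No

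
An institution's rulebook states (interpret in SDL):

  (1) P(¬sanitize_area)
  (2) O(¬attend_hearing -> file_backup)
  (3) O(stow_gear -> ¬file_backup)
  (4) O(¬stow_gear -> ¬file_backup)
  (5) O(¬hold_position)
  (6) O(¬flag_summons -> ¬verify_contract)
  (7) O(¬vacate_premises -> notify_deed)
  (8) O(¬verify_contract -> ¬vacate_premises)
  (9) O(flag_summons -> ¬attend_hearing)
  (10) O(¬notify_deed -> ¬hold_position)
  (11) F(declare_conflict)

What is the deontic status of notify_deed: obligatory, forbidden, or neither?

Obligatory

Premises 4 and 3 are O(¬stow_gear -> ¬file_backup) and O(stow_gear -> ¬file_backup); every ideal world satisfies ¬stow_gear or stow_gear, so in either case ¬file_backup holds — hence O(¬file_backup).
Premise 2, O(¬attend_hearing -> file_backup), contraposes to O(¬file_backup -> attend_hearing); with O(¬file_backup) we get O(attend_hearing).
Premise 9, O(flag_summons -> ¬attend_hearing), contraposes to O(attend_hearing -> ¬flag_summons); with O(attend_hearing) we get O(¬flag_summons).
From O(¬flag_summons) and premise 6, O(¬flag_summons -> ¬verify_contract), we obtain O(¬verify_contract).
From O(¬verify_contract) and premise 8, O(¬verify_contract -> ¬vacate_premises), we obtain O(¬vacate_premises).
Premise 7 is O(¬vacate_premises -> notify_deed); since O(¬vacate_premises), deontic closure gives O(notify_deed).
Premises 1, 5, 10, 11 do not contribute to this derivation.
Hence notify_deed is obligatory.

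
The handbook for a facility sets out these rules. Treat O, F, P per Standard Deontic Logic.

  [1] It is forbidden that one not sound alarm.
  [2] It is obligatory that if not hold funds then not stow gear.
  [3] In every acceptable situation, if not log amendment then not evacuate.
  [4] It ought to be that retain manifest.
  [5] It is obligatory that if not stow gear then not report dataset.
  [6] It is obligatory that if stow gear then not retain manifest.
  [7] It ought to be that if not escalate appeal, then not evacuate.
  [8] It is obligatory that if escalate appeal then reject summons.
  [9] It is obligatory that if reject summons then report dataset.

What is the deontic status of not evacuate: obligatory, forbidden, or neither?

From premise 4 we have O(retain_manifest).
Premise 6 is O(stow_gear → ¬retain_manifest); contrapositively O(retain_manifest → ¬stow_gear). Since O(retain_manifest) holds, K gives O(¬stow_gear).
From O(¬stow_gear) and premise 5, O(¬stow_gear → ¬report_dataset), we obtain O(¬report_dataset).
The contrapositive of premise 9 (O(reject_summons → report_dataset)) is O(¬report_dataset → ¬reject_summons), and O(¬report_dataset) is already established, so O(¬reject_summons).
The contrapositive of premise 8 (O(escalate_appeal → reject_summons)) is O(¬reject_summons → ¬escalate_appeal), and O(¬reject_summons) is already established, so O(¬escalate_appeal).
With premise 7, O(¬escalate_appeal → ¬evacuate), the K-axiom yields O(¬evacuate).
Premises 1, 2, 3 do not contribute to this derivation.
Hence ¬evacuate is obligatory.

Obligatory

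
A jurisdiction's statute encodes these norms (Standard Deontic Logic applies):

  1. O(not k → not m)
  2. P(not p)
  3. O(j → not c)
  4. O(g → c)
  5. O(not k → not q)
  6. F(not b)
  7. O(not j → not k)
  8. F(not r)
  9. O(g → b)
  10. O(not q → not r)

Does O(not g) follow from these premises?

Yes

Premise 8 is F(not r), i.e. O(r).
Premise 10, O(not q → not r), contraposes to O(r → q); with O(r) we get O(q).
Premise 5 is O(not k → not q); contrapositively O(q → k). Since O(q) holds, K gives O(k).
Premise 7 is O(not j → not k); contrapositively O(k → j). Since O(k) holds, K gives O(j).
Applying K to premise 3 (O(j → not c)) and O(j) yields O(not c).
Premise 4, O(g → c), contraposes to O(not c → not g); with O(not c) we get O(not g).
Premises 1, 2, 6, 9 do not contribute to this derivation.
So O(not g) follows.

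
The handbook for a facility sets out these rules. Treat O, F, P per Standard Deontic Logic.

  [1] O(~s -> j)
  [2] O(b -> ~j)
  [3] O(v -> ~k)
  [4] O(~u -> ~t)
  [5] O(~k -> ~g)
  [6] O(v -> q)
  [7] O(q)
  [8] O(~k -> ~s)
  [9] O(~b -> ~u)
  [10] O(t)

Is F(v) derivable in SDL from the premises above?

Premise 10 states O(t) outright.
Premise 4, O(~u -> ~t), contraposes to O(t -> u); with O(t) we get O(u).
Premise 9, O(~b -> ~u), contraposes to O(u -> b); with O(u) we get O(b).
From O(b) and premise 2, O(b -> ~j), we obtain O(~j).
The contrapositive of premise 1 (O(~s -> j)) is O(~j -> s), and O(~j) is already established, so O(s).
The contrapositive of premise 8 (O(~k -> ~s)) is O(s -> k), and O(s) is already established, so O(k).
Premise 3, O(v -> ~k), contraposes to O(k -> ~v); with O(k) we get O(~v).
Premises 5, 6, 7 do not contribute to this derivation.
So O(~v) holds, i.e. F(v). The claim follows.

Yes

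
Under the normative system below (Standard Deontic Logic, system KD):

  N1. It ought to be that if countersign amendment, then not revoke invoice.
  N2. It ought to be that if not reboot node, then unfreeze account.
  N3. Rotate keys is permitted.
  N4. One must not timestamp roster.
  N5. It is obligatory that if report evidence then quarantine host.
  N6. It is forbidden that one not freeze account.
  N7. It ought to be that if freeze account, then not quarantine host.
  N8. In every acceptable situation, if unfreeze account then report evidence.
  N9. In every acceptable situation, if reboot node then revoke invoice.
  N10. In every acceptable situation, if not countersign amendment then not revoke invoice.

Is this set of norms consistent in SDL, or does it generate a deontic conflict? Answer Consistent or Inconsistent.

Inconsistent

Premises 1 and 10 are O(countersign_amendment → ¬revoke_invoice) and O(¬countersign_amendment → ¬revoke_invoice); every ideal world satisfies countersign_amendment or ¬countersign_amendment, so in either case ¬revoke_invoice holds — hence O(¬revoke_invoice).
Premise 9, O(reboot_node → revoke_invoice), contraposes to O(¬revoke_invoice → ¬reboot_node); with O(¬revoke_invoice) we get O(¬reboot_node).
With premise 2, O(¬reboot_node → unfreeze_account), the K-axiom yields O(unfreeze_account).
Applying K to premise 8 (O(unfreeze_account → report_evidence)) and O(unfreeze_account) yields O(report_evidence).
Premise 5 is O(report_evidence → quarantine_host); since O(report_evidence), deontic closure gives O(quarantine_host).
The contrapositive of premise 7 (O(freeze_account → ¬quarantine_host)) is O(quarantine_host → ¬freeze_account), and O(quarantine_host) is already established, so O(¬freeze_account).
However, F(¬freeze_account) at premise 6 amounts to O(freeze_account).
We now have both O(¬freeze_account) and O(freeze_account) — freeze_account is simultaneously obligatory and forbidden, violating the D-axiom.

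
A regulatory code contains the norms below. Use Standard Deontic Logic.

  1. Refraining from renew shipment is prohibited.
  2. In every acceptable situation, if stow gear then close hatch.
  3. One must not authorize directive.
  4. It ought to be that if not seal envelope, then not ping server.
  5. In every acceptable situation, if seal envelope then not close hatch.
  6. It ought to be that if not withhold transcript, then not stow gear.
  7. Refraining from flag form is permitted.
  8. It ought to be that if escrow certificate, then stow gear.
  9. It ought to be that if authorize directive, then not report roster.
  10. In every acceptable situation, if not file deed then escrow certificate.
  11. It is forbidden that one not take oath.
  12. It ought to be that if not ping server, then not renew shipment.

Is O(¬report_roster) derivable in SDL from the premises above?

Premise 9 is O(authorize_directive → ¬report_roster), but O(authorize_directive) is not derivable from the premises, so it does not yield O(¬report_roster).
No other premise forces O(¬report_roster). An ideal world satisfying every premise can still have ¬report_roster false, so O(¬report_roster) is not derivable.

No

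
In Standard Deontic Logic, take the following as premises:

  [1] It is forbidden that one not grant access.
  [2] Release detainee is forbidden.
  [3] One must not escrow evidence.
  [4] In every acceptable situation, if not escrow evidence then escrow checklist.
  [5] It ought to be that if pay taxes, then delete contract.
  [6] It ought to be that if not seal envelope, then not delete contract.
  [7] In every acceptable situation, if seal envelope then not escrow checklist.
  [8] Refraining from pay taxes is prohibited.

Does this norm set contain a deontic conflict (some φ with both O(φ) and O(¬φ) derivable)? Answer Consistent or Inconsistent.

Inconsistent

F(¬pay_taxes) at premise 8 means O(pay_taxes).
From O(pay_taxes) and premise 5, O(pay_taxes → delete_contract), we obtain O(delete_contract).
Premise 6, O(¬seal_envelope → ¬delete_contract), contraposes to O(delete_contract → seal_envelope); with O(delete_contract) we get O(seal_envelope).
Premise 7 is O(seal_envelope → ¬escrow_checklist); since O(seal_envelope), deontic closure gives O(¬escrow_checklist).
The contrapositive of premise 4 (O(¬escrow_evidence → escrow_checklist)) is O(¬escrow_checklist → escrow_evidence), and O(¬escrow_checklist) is already established, so O(escrow_evidence).
But premise 3, F(escrow_evidence), means O(¬escrow_evidence).
We now have both O(escrow_evidence) and O(¬escrow_evidence) — escrow_evidence is simultaneously obligatory and forbidden, violating the D-axiom.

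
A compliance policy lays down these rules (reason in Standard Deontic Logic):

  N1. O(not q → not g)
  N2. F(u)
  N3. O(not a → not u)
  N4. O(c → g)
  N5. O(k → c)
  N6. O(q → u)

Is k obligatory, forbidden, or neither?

Forbidden

Premise 2, F(u), is equivalent to O(not u).
Premise 6, O(q → u), contraposes to O(not u → not q); with O(not u) we get O(not q).
With premise 1, O(not q → not g), the K-axiom yields O(not g).
The contrapositive of premise 4 (O(c → g)) is O(not g → not c), and O(not g) is already established, so O(not c).
Premise 5 is O(k → c); contrapositively O(not c → not k). Since O(not c) holds, K gives O(not k).
Premise 3 does not contribute to this derivation.
Thus O(not k), which is F(k): k is forbidden.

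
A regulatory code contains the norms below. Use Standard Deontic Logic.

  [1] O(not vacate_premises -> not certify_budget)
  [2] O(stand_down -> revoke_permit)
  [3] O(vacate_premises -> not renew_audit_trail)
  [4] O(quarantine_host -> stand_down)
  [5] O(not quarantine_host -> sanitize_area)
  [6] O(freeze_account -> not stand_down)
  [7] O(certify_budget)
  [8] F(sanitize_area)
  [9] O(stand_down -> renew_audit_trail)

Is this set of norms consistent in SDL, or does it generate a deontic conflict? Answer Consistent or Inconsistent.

Premise 7 states O(certify_budget) outright.
Premise 1, O(not vacate_premises -> not certify_budget), contraposes to O(certify_budget -> vacate_premises); with O(certify_budget) we get O(vacate_premises).
Premise 3 is O(vacate_premises -> not renew_audit_trail); since O(vacate_premises), deontic closure gives O(not renew_audit_trail).
Premise 9 is O(stand_down -> renew_audit_trail); contrapositively O(not renew_audit_trail -> not stand_down). Since O(not renew_audit_trail) holds, K gives O(not stand_down).
The contrapositive of premise 4 (O(quarantine_host -> stand_down)) is O(not stand_down -> not quarantine_host), and O(not stand_down) is already established, so O(not quarantine_host).
From O(not quarantine_host) and premise 5, O(not quarantine_host -> sanitize_area), we obtain O(sanitize_area).
But premise 8, F(sanitize_area), means O(not sanitize_area).
We now have both O(sanitize_area) and O(not sanitize_area) — sanitize_area is simultaneously obligatory and forbidden, violating the D-axiom.

Inconsistent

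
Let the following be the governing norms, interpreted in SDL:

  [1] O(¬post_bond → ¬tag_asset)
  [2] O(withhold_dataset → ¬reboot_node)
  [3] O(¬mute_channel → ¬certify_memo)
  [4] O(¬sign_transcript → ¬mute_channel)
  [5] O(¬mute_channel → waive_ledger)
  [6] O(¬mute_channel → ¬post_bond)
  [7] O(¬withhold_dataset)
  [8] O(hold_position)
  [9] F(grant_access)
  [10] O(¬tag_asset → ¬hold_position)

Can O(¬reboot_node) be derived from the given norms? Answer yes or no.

No

Premise 2 is O(withhold_dataset → ¬reboot_node), but O(withhold_dataset) is not derivable from the premises, so it does not yield O(¬reboot_node).
No other premise forces O(¬reboot_node). An ideal world satisfying every premise can still have ¬reboot_node false, so O(¬reboot_node) is not derivable.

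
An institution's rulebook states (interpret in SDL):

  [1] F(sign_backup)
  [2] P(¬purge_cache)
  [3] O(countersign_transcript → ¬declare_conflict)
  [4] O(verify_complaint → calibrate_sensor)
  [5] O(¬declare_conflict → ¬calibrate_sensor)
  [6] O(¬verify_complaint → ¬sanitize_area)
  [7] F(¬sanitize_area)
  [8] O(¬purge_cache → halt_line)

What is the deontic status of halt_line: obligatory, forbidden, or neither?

Premise 8 is O(¬purge_cache → halt_line), but O(¬purge_cache) is not derivable from the premises (the permission P(¬purge_cache) asserts only ¬O(purge_cache), not O(¬purge_cache)), so it does not yield O(halt_line).
No premise or chain of K-axiom applications forces O(halt_line), and none forces O(¬halt_line). So halt_line is neither obligatory nor forbidden under these norms.

Neither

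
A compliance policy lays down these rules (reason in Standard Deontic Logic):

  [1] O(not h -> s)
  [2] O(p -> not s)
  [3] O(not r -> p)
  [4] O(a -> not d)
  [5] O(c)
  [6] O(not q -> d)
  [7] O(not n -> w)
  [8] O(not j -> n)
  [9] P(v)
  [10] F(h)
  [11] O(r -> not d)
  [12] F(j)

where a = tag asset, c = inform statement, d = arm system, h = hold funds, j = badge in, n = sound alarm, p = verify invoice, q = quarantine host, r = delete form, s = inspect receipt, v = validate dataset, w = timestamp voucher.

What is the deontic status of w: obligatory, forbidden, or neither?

Premise 7 is O(not n -> w), but O(not n) is not derivable from the premises, so it does not yield O(w).
No premise or chain of K-axiom applications forces O(w), and none forces O(not w). So w is neither obligatory nor forbidden under these norms.

Neither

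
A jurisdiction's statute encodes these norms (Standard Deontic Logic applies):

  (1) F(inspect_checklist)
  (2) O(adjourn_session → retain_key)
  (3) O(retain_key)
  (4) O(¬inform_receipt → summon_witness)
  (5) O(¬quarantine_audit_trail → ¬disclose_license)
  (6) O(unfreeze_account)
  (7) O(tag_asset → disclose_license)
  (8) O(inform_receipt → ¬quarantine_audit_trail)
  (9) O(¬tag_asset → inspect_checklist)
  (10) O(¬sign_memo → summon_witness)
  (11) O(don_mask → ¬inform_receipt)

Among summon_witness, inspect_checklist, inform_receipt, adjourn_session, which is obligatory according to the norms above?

Premise 1, F(inspect_checklist), is equivalent to O(¬inspect_checklist).
Premise 9, O(¬tag_asset → inspect_checklist), contraposes to O(¬inspect_checklist → tag_asset); with O(¬inspect_checklist) we get O(tag_asset).
Applying K to premise 7 (O(tag_asset → disclose_license)) and O(tag_asset) yields O(disclose_license).
Premise 5 is O(¬quarantine_audit_trail → ¬disclose_license); contrapositively O(disclose_license → quarantine_audit_trail). Since O(disclose_license) holds, K gives O(quarantine_audit_trail).
Premise 8, O(inform_receipt → ¬quarantine_audit_trail), contraposes to O(quarantine_audit_trail → ¬inform_receipt); with O(quarantine_audit_trail) we get O(¬inform_receipt).
Premise 4 is O(¬inform_receipt → summon_witness); since O(¬inform_receipt), deontic closure gives O(summon_witness).
So O(summon_witness) holds — summon_witness is obligatory. None of the other listed options is made obligatory by any chain of premises.

summon_witness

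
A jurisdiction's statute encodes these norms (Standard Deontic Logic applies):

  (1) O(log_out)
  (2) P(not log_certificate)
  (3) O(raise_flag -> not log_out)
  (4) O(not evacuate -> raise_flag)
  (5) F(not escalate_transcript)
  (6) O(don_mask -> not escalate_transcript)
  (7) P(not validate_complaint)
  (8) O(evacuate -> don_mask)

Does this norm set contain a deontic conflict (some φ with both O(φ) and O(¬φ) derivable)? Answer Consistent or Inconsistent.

Inconsistent

Premise 5, F(not escalate_transcript), is equivalent to O(escalate_transcript).
Premise 6 is O(don_mask -> not escalate_transcript); contrapositively O(escalate_transcript -> not don_mask). Since O(escalate_transcript) holds, K gives O(not don_mask).
Premise 8, O(evacuate -> don_mask), contraposes to O(not don_mask -> not evacuate); with O(not don_mask) we get O(not evacuate).
Premise 4 is O(not evacuate -> raise_flag); since O(not evacuate), deontic closure gives O(raise_flag).
Premise 3 is O(raise_flag -> not log_out); since O(raise_flag), deontic closure gives O(not log_out).
However, premise 1 gives O(log_out).
We now have both O(not log_out) and O(log_out) — log_out is simultaneously obligatory and forbidden, violating the D-axiom.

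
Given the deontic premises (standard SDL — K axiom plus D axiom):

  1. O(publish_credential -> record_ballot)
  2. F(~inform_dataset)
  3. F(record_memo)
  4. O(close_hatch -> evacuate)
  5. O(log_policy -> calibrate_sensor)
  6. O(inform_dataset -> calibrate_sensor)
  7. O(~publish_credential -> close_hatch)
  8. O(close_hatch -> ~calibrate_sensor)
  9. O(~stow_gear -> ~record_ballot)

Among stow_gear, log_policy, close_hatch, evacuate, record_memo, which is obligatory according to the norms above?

F(~inform_dataset) at premise 2 means O(inform_dataset).
Premise 6 is O(inform_dataset -> calibrate_sensor); since O(inform_dataset), deontic closure gives O(calibrate_sensor).
Premise 8, O(close_hatch -> ~calibrate_sensor), contraposes to O(calibrate_sensor -> ~close_hatch); with O(calibrate_sensor) we get O(~close_hatch).
Premise 7, O(~publish_credential -> close_hatch), contraposes to O(~close_hatch -> publish_credential); with O(~close_hatch) we get O(publish_credential).
Premise 1 is O(publish_credential -> record_ballot); since O(publish_credential), deontic closure gives O(record_ballot).
Premise 9, O(~stow_gear -> ~record_ballot), contraposes to O(record_ballot -> stow_gear); with O(record_ballot) we get O(stow_gear).
So O(stow_gear) holds — stow_gear is obligatory. None of the other listed options is made obligatory by any chain of premises.

stow_gear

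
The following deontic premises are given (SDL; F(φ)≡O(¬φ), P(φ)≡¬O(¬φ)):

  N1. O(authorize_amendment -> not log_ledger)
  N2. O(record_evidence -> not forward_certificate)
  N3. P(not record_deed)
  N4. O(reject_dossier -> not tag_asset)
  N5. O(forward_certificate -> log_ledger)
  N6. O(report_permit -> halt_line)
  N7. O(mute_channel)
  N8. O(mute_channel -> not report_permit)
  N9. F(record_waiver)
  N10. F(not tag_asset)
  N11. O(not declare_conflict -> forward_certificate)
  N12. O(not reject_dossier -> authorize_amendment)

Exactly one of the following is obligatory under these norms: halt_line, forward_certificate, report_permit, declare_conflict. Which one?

declare_conflict

Premise 10, F(not tag_asset), is equivalent to O(tag_asset).
Premise 4, O(reject_dossier -> not tag_asset), contraposes to O(tag_asset -> not reject_dossier); with O(tag_asset) we get O(not reject_dossier).
Premise 12 is O(not reject_dossier -> authorize_amendment); since O(not reject_dossier), deontic closure gives O(authorize_amendment).
Premise 1 is O(authorize_amendment -> not log_ledger); since O(authorize_amendment), deontic closure gives O(not log_ledger).
Premise 5, O(forward_certificate -> log_ledger), contraposes to O(not log_ledger -> not forward_certificate); with O(not log_ledger) we get O(not forward_certificate).
The contrapositive of premise 11 (O(not declare_conflict -> forward_certificate)) is O(not forward_certificate -> declare_conflict), and O(not forward_certificate) is already established, so O(declare_conflict).
So O(declare_conflict) holds — declare_conflict is obligatory. None of the other listed options is made obligatory by any chain of premises.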